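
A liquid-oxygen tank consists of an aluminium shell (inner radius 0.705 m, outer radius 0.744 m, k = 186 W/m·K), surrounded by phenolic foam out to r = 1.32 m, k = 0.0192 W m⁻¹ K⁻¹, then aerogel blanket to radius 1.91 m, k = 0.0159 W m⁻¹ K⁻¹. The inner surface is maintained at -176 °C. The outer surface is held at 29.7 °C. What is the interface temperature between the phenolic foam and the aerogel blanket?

T = -37.2 °C

Treat each layer as a resistance in series:
  R_aluminium = (1/0.705 − 1/0.744)/(4πk) = 0.07435/(4π·186) = 3.181×10^-5 K/W
  R_phenolic foam = (1/0.744 − 1/1.32)/(4πk) = 0.5865/(4π·0.0192) = 2.431 K/W
  R_aerogel blanket = (1/1.32 − 1/1.91)/(4πk) = 0.2340/(4π·0.0159) = 1.171 K/W
ΣR = 3.181×10^-5 + 2.431 + 1.171 = 3.602 K/W
Q = ΔT/ΣR = (-176 °C − 29.7 °C)/3.602 = -57.11 W
From the inner boundary to the phenolic foam/aerogel blanket interface, ΣR_partial = 2.431 K/W.
T_interface = T_in − Q·ΣR_partial = -176 °C − (-57.11)(2.431) = -37.2 °C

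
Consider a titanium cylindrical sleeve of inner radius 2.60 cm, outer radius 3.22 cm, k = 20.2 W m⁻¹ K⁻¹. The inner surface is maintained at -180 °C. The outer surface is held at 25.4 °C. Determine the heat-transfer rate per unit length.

Q' = 122 kW/m

Q' = 2πk·ΔT/ln(r₂/r₁) = 2π × 20.2 × 205.4 / ln(0.0322/0.0260) = 1.22×10^5 W/m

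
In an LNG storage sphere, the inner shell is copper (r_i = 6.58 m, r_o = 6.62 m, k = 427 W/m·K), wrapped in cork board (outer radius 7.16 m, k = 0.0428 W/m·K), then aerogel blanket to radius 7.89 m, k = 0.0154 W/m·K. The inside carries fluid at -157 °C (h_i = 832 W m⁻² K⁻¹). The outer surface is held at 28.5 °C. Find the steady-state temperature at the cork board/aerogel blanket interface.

Resistance network (inner→outer):
  R_conv,in = 1/(4πr²h) = 1/(4π·6.58²·832) = 2.209×10^-6 K/W
  R_copper = (1/6.58 − 1/6.62)/(4πk) = 9.183×10^-4/(4π·427) = 1.711×10^-7 K/W
  R_cork board = (1/6.62 − 1/7.16)/(4πk) = 0.01139/(4π·0.0428) = 0.02118 K/W
  R_aerogel blanket = (1/7.16 − 1/7.89)/(4πk) = 0.01292/(4π·0.0154) = 0.06677 K/W
ΣR = 2.209×10^-6 + 1.711×10^-7 + 0.02118 + 0.06677 = 0.08795 K/W
Q = ΔT/ΣR = (-157 °C − 28.5 °C)/0.08795 = -2109 W
From the inner boundary to the cork board/aerogel blanket interface, ΣR_partial = 0.02118 K/W.
T_interface = T_in − Q·ΣR_partial = -157 °C − (-2109)(0.02118) = -112 °C

T = -112 °C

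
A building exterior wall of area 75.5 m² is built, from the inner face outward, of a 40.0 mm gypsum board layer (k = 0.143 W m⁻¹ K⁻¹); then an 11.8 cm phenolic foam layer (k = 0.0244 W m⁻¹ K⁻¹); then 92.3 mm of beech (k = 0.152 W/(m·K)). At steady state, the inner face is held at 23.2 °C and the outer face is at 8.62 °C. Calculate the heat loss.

Resistance network (inner→outer):
  R_gypsum board = L/(kA) = 0.0400/(0.143·75.5) = 0.003705 K/W
  R_phenolic foam = L/(kA) = 0.118/(0.0244·75.5) = 0.06405 K/W
  R_beech = L/(kA) = 0.0923/(0.152·75.5) = 0.008043 K/W
ΣR = 0.003705 + 0.06405 + 0.008043 = 0.07580 K/W
Q = ΔT/ΣR = (23.2 °C − 8.62 °C)/0.07580 = 192 W

Q = 192 W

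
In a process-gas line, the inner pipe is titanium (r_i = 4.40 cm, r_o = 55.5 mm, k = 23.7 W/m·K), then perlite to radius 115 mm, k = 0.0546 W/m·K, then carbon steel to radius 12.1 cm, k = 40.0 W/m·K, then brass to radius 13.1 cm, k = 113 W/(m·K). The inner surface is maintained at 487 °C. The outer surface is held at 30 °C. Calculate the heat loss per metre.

Q' = 215 W/m

Series thermal resistances, inner to outer:
  R'_titanium = ln(0.0555/0.0440)/(2πk) = 0.2322/(2π·23.7) = 0.001559 m·K/W
  R'_perlite = ln(0.115/0.0555)/(2πk) = 0.7285/(2π·0.0546) = 2.124 m·K/W
  R'_carbon steel = ln(0.121/0.115)/(2πk) = 0.05086/(2π·40.0) = 2.024×10^-4 m·K/W
  R'_brass = ln(0.131/0.121)/(2πk) = 0.07941/(2π·113) = 1.118×10^-4 m·K/W
ΣR = 0.001559 + 2.124 + 2.024×10^-4 + 1.118×10^-4 = 2.126 m·K/W
Q' = ΔT/ΣR = (487 °C − 30 °C)/2.126 = 215 W/m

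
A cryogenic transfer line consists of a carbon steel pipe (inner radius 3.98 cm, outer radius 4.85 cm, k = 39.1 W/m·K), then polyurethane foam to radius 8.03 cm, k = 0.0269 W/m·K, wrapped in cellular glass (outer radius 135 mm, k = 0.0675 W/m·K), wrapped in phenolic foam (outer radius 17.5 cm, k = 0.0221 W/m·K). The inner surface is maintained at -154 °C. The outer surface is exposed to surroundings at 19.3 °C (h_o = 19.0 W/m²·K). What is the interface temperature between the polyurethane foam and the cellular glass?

T = -69.6 °C

Treat each layer as a resistance in series:
  R'_carbon steel = ln(0.0485/0.0398)/(2πk) = 0.1977/(2π·39.1) = 8.047×10^-4 m·K/W
  R'_polyurethane foam = ln(0.0803/0.0485)/(2πk) = 0.5042/(2π·0.0269) = 2.983 m·K/W
  R'_cellular glass = ln(0.135/0.0803)/(2πk) = 0.5195/(2π·0.0675) = 1.225 m·K/W
  R'_phenolic foam = ln(0.175/0.135)/(2πk) = 0.2595/(2π·0.0221) = 1.869 m·K/W
  R'_conv,out = 1/(2πr h) = 1/(2π·0.175·19.0) = 0.04787 m·K/W
ΣR = 8.047×10^-4 + 2.983 + 1.225 + 1.869 + 0.04787 = 6.126 m·K/W
Q' = ΔT/ΣR = (-154 °C − 19.3 °C)/6.126 = -28.29 W/m
From the inner boundary to the polyurethane foam/cellular glass interface, ΣR_partial = 2.984 m·K/W.
T_interface = T_in − Q'·ΣR_partial = -154 °C − (-28.29)(2.984) = -69.6 °C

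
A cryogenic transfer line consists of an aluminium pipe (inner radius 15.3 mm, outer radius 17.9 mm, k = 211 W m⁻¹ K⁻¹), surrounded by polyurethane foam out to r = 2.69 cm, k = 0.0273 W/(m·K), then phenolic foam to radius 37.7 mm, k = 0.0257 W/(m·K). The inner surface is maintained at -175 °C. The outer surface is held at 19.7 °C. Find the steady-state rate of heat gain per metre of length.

Treat each layer as a resistance in series:
  R'_aluminium = ln(0.0179/0.0153)/(2πk) = 0.1569/(2π·211) = 1.184×10^-4 m·K/W
  R'_polyurethane foam = ln(0.0269/0.0179)/(2πk) = 0.4073/(2π·0.0273) = 2.375 m·K/W
  R'_phenolic foam = ln(0.0377/0.0269)/(2πk) = 0.3375/(2π·0.0257) = 2.090 m·K/W
ΣR = 1.184×10^-4 + 2.375 + 2.090 = 4.465 m·K/W
Q' = ΔT/ΣR = (-175 °C − 19.7 °C)/4.465 = -43.6 W/m
(Negative Q' ⇒ heat flows inward; heat gain = 43.6 W/m.)

Q' = 43.6 W/m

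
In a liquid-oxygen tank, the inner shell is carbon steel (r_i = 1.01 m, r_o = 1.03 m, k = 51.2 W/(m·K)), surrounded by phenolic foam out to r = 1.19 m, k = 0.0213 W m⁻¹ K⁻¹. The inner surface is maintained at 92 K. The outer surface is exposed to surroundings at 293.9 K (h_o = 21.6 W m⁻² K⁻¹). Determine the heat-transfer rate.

Q = 412 W

Treat each layer as a resistance in series:
  R_carbon steel = (1/1.01 − 1/1.03)/(4πk) = 0.01923/(4π·51.2) = 2.988×10^-5 K/W
  R_phenolic foam = (1/1.03 − 1/1.19)/(4πk) = 0.1305/(4π·0.0213) = 0.4877 K/W
  R_conv,out = 1/(4πr²h) = 1/(4π·1.19²·21.6) = 0.002602 K/W
ΣR = 2.988×10^-5 + 0.4877 + 0.002602 = 0.4903 K/W
Q = ΔT/ΣR = (92 K − 293.9 K)/0.4903 = -412 W
(Negative Q ⇒ heat flows inward; heat gain = 412 W.)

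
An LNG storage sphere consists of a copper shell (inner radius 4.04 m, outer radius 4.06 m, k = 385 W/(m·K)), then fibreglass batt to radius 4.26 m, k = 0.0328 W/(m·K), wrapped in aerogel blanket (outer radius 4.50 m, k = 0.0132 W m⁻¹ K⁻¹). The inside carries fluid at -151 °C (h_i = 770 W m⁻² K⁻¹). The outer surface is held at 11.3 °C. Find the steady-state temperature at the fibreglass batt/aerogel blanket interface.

Series thermal resistances, inner to outer:
  R_conv,in = 1/(4πr²h) = 1/(4π·4.04²·770) = 6.332×10^-6 K/W
  R_copper = (1/4.04 − 1/4.06)/(4πk) = 0.001219/(4π·385) = 2.520×10^-7 K/W
  R_fibreglass batt = (1/4.06 − 1/4.26)/(4πk) = 0.01156/(4π·0.0328) = 0.02806 K/W
  R_aerogel blanket = (1/4.26 − 1/4.50)/(4πk) = 0.01252/(4π·0.0132) = 0.07548 K/W
ΣR = 6.332×10^-6 + 2.520×10^-7 + 0.02806 + 0.07548 = 0.1035 K/W
Q = ΔT/ΣR = (-151 °C − 11.3 °C)/0.1035 = -1568 W
From the inner boundary to the fibreglass batt/aerogel blanket interface, ΣR_partial = 0.02807 K/W.
T_interface = T_in − Q·ΣR_partial = -151 °C − (-1568)(0.02807) = -107 °C

T = -107 °C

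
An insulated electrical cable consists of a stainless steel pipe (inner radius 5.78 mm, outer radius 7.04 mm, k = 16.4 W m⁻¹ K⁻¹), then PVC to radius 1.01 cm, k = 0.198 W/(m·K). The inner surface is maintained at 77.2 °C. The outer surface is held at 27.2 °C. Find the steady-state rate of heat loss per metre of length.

Resistance network (inner→outer):
  R'_stainless steel = ln(0.00704/0.00578)/(2πk) = 0.1972/(2π·16.4) = 0.001914 m·K/W
  R'_PVC = ln(0.0101/0.00704)/(2πk) = 0.3609/(2π·0.198) = 0.2901 m·K/W
ΣR = 0.001914 + 0.2901 = 0.2920 m·K/W
Q' = ΔT/ΣR = (77.2 °C − 27.2 °C)/0.2920 = 171 W/m

Q' = 171 W/m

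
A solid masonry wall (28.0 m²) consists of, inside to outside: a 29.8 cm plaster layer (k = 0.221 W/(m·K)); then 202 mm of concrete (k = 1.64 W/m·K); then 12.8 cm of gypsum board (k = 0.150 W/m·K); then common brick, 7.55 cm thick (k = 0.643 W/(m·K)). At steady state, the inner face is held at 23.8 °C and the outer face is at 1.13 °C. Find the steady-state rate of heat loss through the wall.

Q = 260 W

Resistance network (inner→outer):
  R_plaster = L/(kA) = 0.298/(0.221·28.0) = 0.04816 K/W
  R_concrete = L/(kA) = 0.202/(1.64·28.0) = 0.004399 K/W
  R_gypsum board = L/(kA) = 0.128/(0.150·28.0) = 0.03048 K/W
  R_common brick = L/(kA) = 0.0755/(0.643·28.0) = 0.004194 K/W
ΣR = 0.04816 + 0.004399 + 0.03048 + 0.004194 = 0.08723 K/W
Q = ΔT/ΣR = (23.8 °C − 1.13 °C)/0.08723 = 260 W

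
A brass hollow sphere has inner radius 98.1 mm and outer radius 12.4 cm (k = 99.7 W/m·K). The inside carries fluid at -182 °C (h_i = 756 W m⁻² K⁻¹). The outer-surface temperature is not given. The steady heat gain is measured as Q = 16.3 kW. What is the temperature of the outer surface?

T_out = 24.0 °C

Series resistances:
  R_conv,in = 1/(4πr²h) = 1/(4π·0.0981²·756) = 0.01094 K/W
  R_brass = (1/0.0981 − 1/0.124)/(4πk) = 2.129/(4π·99.7) = 0.001699 K/W
ΣR = 0.01264 K/W
ΔT = Q·ΣR = 16300 × 0.01264 = 206.0 K
Heat flows inward, so T_out = T_in + ΔT = -182 + 206.0 = 24.0 °C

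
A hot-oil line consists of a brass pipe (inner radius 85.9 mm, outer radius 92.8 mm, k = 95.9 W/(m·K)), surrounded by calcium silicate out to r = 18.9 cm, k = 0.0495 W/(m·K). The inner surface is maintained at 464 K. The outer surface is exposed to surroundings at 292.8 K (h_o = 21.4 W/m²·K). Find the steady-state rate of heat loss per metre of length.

Q' = 73.6 W/m

Resistance network (inner→outer):
  R'_brass = ln(0.0928/0.0859)/(2πk) = 0.07726/(2π·95.9) = 1.282×10^-4 m·K/W
  R'_calcium silicate = ln(0.189/0.0928)/(2πk) = 0.7113/(2π·0.0495) = 2.287 m·K/W
  R'_conv,out = 1/(2πr h) = 1/(2π·0.189·21.4) = 0.03935 m·K/W
ΣR = 1.282×10^-4 + 2.287 + 0.03935 = 2.326 m·K/W
Q' = ΔT/ΣR = (464 K − 292.8 K)/2.326 = 73.6 W/m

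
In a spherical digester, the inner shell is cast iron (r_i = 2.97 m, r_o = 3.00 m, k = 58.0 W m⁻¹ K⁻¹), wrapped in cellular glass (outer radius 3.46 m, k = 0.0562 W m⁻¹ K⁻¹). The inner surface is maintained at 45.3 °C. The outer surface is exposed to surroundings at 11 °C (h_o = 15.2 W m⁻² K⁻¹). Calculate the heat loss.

Treat each layer as a resistance in series:
  R_cast iron = (1/2.97 − 1/3.00)/(4πk) = 0.003367/(4π·58.0) = 4.620×10^-6 K/W
  R_cellular glass = (1/3.00 − 1/3.46)/(4πk) = 0.04432/(4π·0.0562) = 0.06275 K/W
  R_conv,out = 1/(4πr²h) = 1/(4π·3.46²·15.2) = 4.373×10^-4 K/W
ΣR = 4.620×10^-6 + 0.06275 + 4.373×10^-4 = 0.06319 K/W
Q = ΔT/ΣR = (45.3 °C − 11 °C)/0.06319 = 543 W

Q = 543 W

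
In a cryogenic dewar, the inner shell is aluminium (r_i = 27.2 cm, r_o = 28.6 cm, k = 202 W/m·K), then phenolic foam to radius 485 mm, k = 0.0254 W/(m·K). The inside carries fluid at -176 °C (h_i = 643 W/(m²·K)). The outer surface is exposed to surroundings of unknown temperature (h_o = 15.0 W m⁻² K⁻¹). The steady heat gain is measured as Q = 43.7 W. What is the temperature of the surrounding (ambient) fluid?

T_out = 21.5 °C

Sum the resistances:
  R_conv,in = 1/(4πr²h) = 1/(4π·0.272²·643) = 0.001673 K/W
  R_aluminium = (1/0.272 − 1/0.286)/(4πk) = 0.1800/(4π·202) = 7.090×10^-5 K/W
  R_phenolic foam = (1/0.286 − 1/0.485)/(4πk) = 1.435/(4π·0.0254) = 4.495 K/W
  R_conv,out = 1/(4πr²h) = 1/(4π·0.485²·15.0) = 0.02255 K/W
ΣR = 4.519 K/W
ΔT = Q·ΣR = 43.7 × 4.519 = 197.5 K
Heat flows inward, so T_out = T_in + ΔT = -176 + 197.5 = 21.5 °C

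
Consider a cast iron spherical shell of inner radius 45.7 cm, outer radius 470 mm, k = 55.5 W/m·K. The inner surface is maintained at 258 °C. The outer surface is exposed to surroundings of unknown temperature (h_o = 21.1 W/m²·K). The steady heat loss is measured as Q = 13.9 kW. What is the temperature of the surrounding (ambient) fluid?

T_out = 19.5 °C

Series resistances:
  R_cast iron = (1/0.457 − 1/0.470)/(4πk) = 0.06052/(4π·55.5) = 8.678×10^-5 K/W
  R_conv,out = 1/(4πr²h) = 1/(4π·0.470²·21.1) = 0.01707 K/W
ΣR = 0.01716 K/W
ΔT = Q·ΣR = 13900 × 0.01716 = 238.5 K
Heat flows outward, so T_out = T_in − ΔT = 258 − 238.5 = 19.5 °C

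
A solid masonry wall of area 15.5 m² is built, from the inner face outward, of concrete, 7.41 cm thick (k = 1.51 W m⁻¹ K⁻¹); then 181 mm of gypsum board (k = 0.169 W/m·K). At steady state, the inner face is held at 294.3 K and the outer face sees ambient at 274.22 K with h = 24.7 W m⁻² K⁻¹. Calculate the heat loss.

Q = 268 W

Resistance network (inner→outer):
  R_concrete = L/(kA) = 0.0741/(1.51·15.5) = 0.003166 K/W
  R_gypsum board = L/(kA) = 0.181/(0.169·15.5) = 0.06910 K/W
  R_conv,out = 1/(hA) = 1/(24.7·15.5) = 0.002612 K/W
ΣR = 0.003166 + 0.06910 + 0.002612 = 0.07488 K/W
Q = ΔT/ΣR = (294.3 K − 274.22 K)/0.07488 = 268 W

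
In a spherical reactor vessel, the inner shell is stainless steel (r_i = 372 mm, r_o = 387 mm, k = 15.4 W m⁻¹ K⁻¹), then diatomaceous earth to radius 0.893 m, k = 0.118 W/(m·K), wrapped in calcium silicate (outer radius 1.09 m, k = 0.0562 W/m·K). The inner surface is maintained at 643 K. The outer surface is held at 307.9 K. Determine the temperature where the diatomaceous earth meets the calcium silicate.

Resistance network (inner→outer):
  R_stainless steel = (1/0.372 − 1/0.387)/(4πk) = 0.1042/(4π·15.4) = 5.384×10^-4 K/W
  R_diatomaceous earth = (1/0.387 − 1/0.893)/(4πk) = 1.464/(4π·0.118) = 0.9874 K/W
  R_calcium silicate = (1/0.893 − 1/1.09)/(4πk) = 0.2024/(4π·0.0562) = 0.2866 K/W
ΣR = 5.384×10^-4 + 0.9874 + 0.2866 = 1.275 K/W
Q = ΔT/ΣR = (643 K − 307.9 K)/1.275 = 262.8 W
From the inner boundary to the diatomaceous earth/calcium silicate interface, ΣR_partial = 0.9879 K/W.
T_interface = T_in − Q·ΣR_partial = 643 K − (262.8)(0.9879) = 383 K

T = 383 K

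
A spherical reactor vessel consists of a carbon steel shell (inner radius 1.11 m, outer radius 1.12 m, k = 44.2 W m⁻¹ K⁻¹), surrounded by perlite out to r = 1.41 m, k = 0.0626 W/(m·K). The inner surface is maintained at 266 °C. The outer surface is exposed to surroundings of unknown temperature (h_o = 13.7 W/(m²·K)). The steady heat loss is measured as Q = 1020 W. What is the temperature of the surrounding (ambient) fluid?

T_out = 24.9 °C

Series resistances:
  R_carbon steel = (1/1.11 − 1/1.12)/(4πk) = 0.008044/(4π·44.2) = 1.448×10^-5 K/W
  R_perlite = (1/1.12 − 1/1.41)/(4πk) = 0.1836/(4π·0.0626) = 0.2334 K/W
  R_conv,out = 1/(4πr²h) = 1/(4π·1.41²·13.7) = 0.002922 K/W
ΣR = 0.2364 K/W
ΔT = Q·ΣR = 1020 × 0.2364 = 241.1 K
Heat flows outward, so T_out = T_in − ΔT = 266 − 241.1 = 24.9 °C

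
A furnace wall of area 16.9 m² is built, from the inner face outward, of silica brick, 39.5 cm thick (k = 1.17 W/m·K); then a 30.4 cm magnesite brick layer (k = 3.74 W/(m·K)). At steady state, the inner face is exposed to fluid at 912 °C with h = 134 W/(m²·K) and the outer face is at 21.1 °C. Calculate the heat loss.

Series thermal resistances, inner to outer:
  R_conv,in = 1/(hA) = 1/(134·16.9) = 4.416×10^-4 K/W
  R_silica brick = L/(kA) = 0.395/(1.17·16.9) = 0.01998 K/W
  R_magnesite brick = L/(kA) = 0.304/(3.74·16.9) = 0.004810 K/W
ΣR = 4.416×10^-4 + 0.01998 + 0.004810 = 0.02523 K/W
Q = ΔT/ΣR = (912 °C − 21.1 °C)/0.02523 = 35300 W

Q = 35.3 kW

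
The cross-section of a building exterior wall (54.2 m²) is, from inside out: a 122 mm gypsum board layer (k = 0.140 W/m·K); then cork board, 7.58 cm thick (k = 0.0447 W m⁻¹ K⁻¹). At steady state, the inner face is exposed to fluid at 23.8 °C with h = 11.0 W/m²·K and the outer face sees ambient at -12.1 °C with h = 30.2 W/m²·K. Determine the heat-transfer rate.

Q = 723 W

Series thermal resistances, inner to outer:
  R_conv,in = 1/(hA) = 1/(11.0·54.2) = 0.001677 K/W
  R_gypsum board = L/(kA) = 0.122/(0.140·54.2) = 0.01608 K/W
  R_cork board = L/(kA) = 0.0758/(0.0447·54.2) = 0.03129 K/W
  R_conv,out = 1/(hA) = 1/(30.2·54.2) = 6.109×10^-4 K/W
ΣR = 0.001677 + 0.01608 + 0.03129 + 6.109×10^-4 = 0.04966 K/W
Q = ΔT/ΣR = (23.8 °C − -12.1 °C)/0.04966 = 723 W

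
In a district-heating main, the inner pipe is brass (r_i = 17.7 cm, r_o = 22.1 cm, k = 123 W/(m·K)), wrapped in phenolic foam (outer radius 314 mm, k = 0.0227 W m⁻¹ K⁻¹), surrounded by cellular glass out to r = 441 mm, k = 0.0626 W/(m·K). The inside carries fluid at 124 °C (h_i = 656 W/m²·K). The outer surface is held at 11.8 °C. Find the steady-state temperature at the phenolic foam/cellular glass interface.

Resistance network (inner→outer):
  R'_conv,in = 1/(2πr h) = 1/(2π·0.177·656) = 0.001371 m·K/W
  R'_brass = ln(0.221/0.177)/(2πk) = 0.2220/(2π·123) = 2.873×10^-4 m·K/W
  R'_phenolic foam = ln(0.314/0.221)/(2πk) = 0.3512/(2π·0.0227) = 2.463 m·K/W
  R'_cellular glass = ln(0.441/0.314)/(2πk) = 0.3397/(2π·0.0626) = 0.8635 m·K/W
ΣR = 0.001371 + 2.873×10^-4 + 2.463 + 0.8635 = 3.328 m·K/W
Q' = ΔT/ΣR = (124 °C − 11.8 °C)/3.328 = 33.71 W/m
From the inner boundary to the phenolic foam/cellular glass interface, ΣR_partial = 2.465 m·K/W.
T_interface = T_in − Q'·ΣR_partial = 124 °C − (33.71)(2.465) = 40.9 °C

T = 40.9 °C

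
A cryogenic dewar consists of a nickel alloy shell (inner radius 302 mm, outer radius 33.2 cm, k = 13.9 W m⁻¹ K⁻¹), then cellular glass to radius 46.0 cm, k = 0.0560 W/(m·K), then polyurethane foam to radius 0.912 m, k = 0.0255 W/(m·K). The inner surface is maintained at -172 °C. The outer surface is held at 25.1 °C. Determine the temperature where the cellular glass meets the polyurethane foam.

Treat each layer as a resistance in series:
  R_nickel alloy = (1/0.302 − 1/0.332)/(4πk) = 0.2992/(4π·13.9) = 0.001713 K/W
  R_cellular glass = (1/0.332 − 1/0.460)/(4πk) = 0.8381/(4π·0.0560) = 1.191 K/W
  R_polyurethane foam = (1/0.460 − 1/0.912)/(4πk) = 1.077/(4π·0.0255) = 3.362 K/W
ΣR = 0.001713 + 1.191 + 3.362 = 4.555 K/W
Q = ΔT/ΣR = (-172 °C − 25.1 °C)/4.555 = -43.27 W
From the inner boundary to the cellular glass/polyurethane foam interface, ΣR_partial = 1.193 K/W.
T_interface = T_in − Q·ΣR_partial = -172 °C − (-43.27)(1.193) = -120 °C

T = -120 °C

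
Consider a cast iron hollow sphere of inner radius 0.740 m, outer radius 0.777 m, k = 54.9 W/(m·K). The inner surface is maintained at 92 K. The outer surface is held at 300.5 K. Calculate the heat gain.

Q = 4πk·ΔT/(1/r₁ − 1/r₂) = 4π × 54.9 × 208.5 / (1/0.740 − 1/0.777) = 2.24×10^6 W

Q = 2.24×10^6 W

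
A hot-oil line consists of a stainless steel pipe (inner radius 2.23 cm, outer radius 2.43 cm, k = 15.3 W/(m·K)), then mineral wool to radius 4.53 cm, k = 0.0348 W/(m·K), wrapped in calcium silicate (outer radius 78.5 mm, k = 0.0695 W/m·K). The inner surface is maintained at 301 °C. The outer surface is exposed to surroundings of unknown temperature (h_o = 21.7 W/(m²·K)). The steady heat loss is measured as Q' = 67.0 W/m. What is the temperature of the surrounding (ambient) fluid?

T_out = 19.5 °C

Sum the resistances:
  R'_stainless steel = ln(0.0243/0.0223)/(2πk) = 0.08589/(2π·15.3) = 8.934×10^-4 m·K/W
  R'_mineral wool = ln(0.0453/0.0243)/(2πk) = 0.6228/(2π·0.0348) = 2.848 m·K/W
  R'_calcium silicate = ln(0.0785/0.0453)/(2πk) = 0.5498/(2π·0.0695) = 1.259 m·K/W
  R'_conv,out = 1/(2πr h) = 1/(2π·0.0785·21.7) = 0.09343 m·K/W
ΣR = 4.202 m·K/W
ΔT = Q'·ΣR = 67.0 × 4.202 = 281.5 K
Heat flows outward, so T_out = T_in − ΔT = 301 − 281.5 = 19.5 °C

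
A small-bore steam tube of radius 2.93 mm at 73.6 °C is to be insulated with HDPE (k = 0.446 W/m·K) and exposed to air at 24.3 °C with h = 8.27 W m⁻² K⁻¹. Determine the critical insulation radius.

For a cylinder, r_cr = k_ins/h = 0.446/8.27 = 0.0539 m = 5.39 cm

r_cr = 5.39 cm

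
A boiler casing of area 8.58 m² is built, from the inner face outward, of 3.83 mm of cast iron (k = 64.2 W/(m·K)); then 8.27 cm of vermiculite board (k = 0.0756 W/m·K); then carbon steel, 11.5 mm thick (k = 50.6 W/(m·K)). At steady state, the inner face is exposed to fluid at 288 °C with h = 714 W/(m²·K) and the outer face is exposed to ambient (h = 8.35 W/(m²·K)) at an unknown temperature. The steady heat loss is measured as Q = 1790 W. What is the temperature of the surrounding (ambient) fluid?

Sum the resistances:
  R_conv,in = 1/(hA) = 1/(714·8.58) = 1.632×10^-4 K/W
  R_cast iron = L/(kA) = 0.00383/(64.2·8.58) = 6.953×10^-6 K/W
  R_vermiculite board = L/(kA) = 0.0827/(0.0756·8.58) = 0.1275 K/W
  R_carbon steel = L/(kA) = 0.0115/(50.6·8.58) = 2.649×10^-5 K/W
  R_conv,out = 1/(hA) = 1/(8.35·8.58) = 0.01396 K/W
ΣR = 0.1417 K/W
ΔT = Q·ΣR = 1790 × 0.1417 = 253.6 K
Heat flows outward, so T_out = T_in − ΔT = 288 − 253.6 = 34.4 °C

T_out = 34.4 °C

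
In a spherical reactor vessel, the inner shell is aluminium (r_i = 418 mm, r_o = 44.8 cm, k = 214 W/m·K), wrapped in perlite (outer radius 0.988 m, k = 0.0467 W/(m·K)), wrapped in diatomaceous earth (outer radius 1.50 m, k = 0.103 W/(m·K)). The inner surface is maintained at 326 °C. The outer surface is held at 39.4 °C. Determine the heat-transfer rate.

Q = 122 W

Resistance network (inner→outer):
  R_aluminium = (1/0.418 − 1/0.448)/(4πk) = 0.1602/(4π·214) = 5.957×10^-5 K/W
  R_perlite = (1/0.448 − 1/0.988)/(4πk) = 1.220/(4π·0.0467) = 2.079 K/W
  R_diatomaceous earth = (1/0.988 − 1/1.50)/(4πk) = 0.3455/(4π·0.103) = 0.2669 K/W
ΣR = 5.957×10^-5 + 2.079 + 0.2669 = 2.346 K/W
Q = ΔT/ΣR = (326 °C − 39.4 °C)/2.346 = 122 W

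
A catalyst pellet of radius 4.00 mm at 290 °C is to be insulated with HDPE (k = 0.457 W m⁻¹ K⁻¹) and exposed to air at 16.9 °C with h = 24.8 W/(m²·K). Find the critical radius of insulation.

For a sphere, r_cr = 2k_ins/h = 2·0.457/24.8 = 0.0369 m = 3.69 cm

r_cr = 3.69 cm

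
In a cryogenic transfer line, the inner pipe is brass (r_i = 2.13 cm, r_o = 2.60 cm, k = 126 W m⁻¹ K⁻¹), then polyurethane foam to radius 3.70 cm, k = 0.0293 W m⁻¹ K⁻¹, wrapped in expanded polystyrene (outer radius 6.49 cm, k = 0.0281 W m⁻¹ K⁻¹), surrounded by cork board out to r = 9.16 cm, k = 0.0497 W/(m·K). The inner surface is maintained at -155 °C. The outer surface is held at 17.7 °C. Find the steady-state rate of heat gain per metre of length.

Resistance network (inner→outer):
  R'_brass = ln(0.0260/0.0213)/(2πk) = 0.1994/(2π·126) = 2.519×10^-4 m·K/W
  R'_polyurethane foam = ln(0.0370/0.0260)/(2πk) = 0.3528/(2π·0.0293) = 1.916 m·K/W
  R'_expanded polystyrene = ln(0.0649/0.0370)/(2πk) = 0.5619/(2π·0.0281) = 3.183 m·K/W
  R'_cork board = ln(0.0916/0.0649)/(2πk) = 0.3446/(2π·0.0497) = 1.103 m·K/W
ΣR = 2.519×10^-4 + 1.916 + 3.183 + 1.103 = 6.202 m·K/W
Q' = ΔT/ΣR = (-155 °C − 17.7 °C)/6.202 = -27.8 W/m
(Negative Q' ⇒ heat flows inward; heat gain = 27.8 W/m.)

Q' = 27.8 W/m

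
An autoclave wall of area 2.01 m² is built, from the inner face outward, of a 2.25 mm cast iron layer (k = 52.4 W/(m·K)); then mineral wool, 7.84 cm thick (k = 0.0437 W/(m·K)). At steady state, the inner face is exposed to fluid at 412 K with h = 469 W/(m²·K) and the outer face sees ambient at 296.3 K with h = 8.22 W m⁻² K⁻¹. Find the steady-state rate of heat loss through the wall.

Series thermal resistances, inner to outer:
  R_conv,in = 1/(hA) = 1/(469·2.01) = 0.001061 K/W
  R_cast iron = L/(kA) = 0.00225/(52.4·2.01) = 2.136×10^-5 K/W
  R_mineral wool = L/(kA) = 0.0784/(0.0437·2.01) = 0.8926 K/W
  R_conv,out = 1/(hA) = 1/(8.22·2.01) = 0.06052 K/W
ΣR = 0.001061 + 2.136×10^-5 + 0.8926 + 0.06052 = 0.9542 K/W
Q = ΔT/ΣR = (412 K − 296.3 K)/0.9542 = 121 W

Q = 121 W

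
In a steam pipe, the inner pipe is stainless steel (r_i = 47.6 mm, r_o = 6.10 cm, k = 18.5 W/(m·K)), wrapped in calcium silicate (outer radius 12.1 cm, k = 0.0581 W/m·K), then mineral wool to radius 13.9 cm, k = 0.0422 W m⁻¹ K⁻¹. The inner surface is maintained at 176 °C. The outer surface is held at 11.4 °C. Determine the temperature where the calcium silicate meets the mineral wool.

Treat each layer as a resistance in series:
  R'_stainless steel = ln(0.0610/0.0476)/(2πk) = 0.2480/(2π·18.5) = 0.002134 m·K/W
  R'_calcium silicate = ln(0.121/0.0610)/(2πk) = 0.6849/(2π·0.0581) = 1.876 m·K/W
  R'_mineral wool = ln(0.139/0.121)/(2πk) = 0.1387/(2π·0.0422) = 0.5230 m·K/W
ΣR = 0.002134 + 1.876 + 0.5230 = 2.401 m·K/W
Q' = ΔT/ΣR = (176 °C − 11.4 °C)/2.401 = 68.55 W/m
From the inner boundary to the calcium silicate/mineral wool interface, ΣR_partial = 1.878 m·K/W.
T_interface = T_in − Q'·ΣR_partial = 176 °C − (68.55)(1.878) = 47.3 °C

T = 47.3 °C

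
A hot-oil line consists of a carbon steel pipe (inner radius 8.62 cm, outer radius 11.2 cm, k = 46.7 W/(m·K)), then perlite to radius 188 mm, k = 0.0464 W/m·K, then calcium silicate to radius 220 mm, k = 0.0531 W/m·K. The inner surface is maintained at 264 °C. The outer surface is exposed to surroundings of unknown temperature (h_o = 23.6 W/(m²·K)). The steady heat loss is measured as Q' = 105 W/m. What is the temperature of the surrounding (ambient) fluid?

T_out = 24.7 °C

Sum the resistances:
  R'_carbon steel = ln(0.112/0.0862)/(2πk) = 0.2618/(2π·46.7) = 8.923×10^-4 m·K/W
  R'_perlite = ln(0.188/0.112)/(2πk) = 0.5179/(2π·0.0464) = 1.777 m·K/W
  R'_calcium silicate = ln(0.220/0.188)/(2πk) = 0.1572/(2π·0.0531) = 0.4711 m·K/W
  R'_conv,out = 1/(2πr h) = 1/(2π·0.220·23.6) = 0.03065 m·K/W
ΣR = 2.279 m·K/W
ΔT = Q'·ΣR = 105 × 2.279 = 239.3 K
Heat flows outward, so T_out = T_in − ΔT = 264 − 239.3 = 24.7 °C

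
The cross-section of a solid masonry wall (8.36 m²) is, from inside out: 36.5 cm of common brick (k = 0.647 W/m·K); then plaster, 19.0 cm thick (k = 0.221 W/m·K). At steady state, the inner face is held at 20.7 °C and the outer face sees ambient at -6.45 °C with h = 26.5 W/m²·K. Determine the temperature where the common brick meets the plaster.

T = 10.2 °C

Treat each layer as a resistance in series:
  R_common brick = L/(kA) = 0.365/(0.647·8.36) = 0.06748 K/W
  R_plaster = L/(kA) = 0.190/(0.221·8.36) = 0.1028 K/W
  R_conv,out = 1/(hA) = 1/(26.5·8.36) = 0.004514 K/W
ΣR = 0.06748 + 0.1028 + 0.004514 = 0.1748 K/W
Q = ΔT/ΣR = (20.7 °C − -6.45 °C)/0.1748 = 155.3 W
From the inner boundary to the common brick/plaster interface, ΣR_partial = 0.06748 K/W.
T_interface = T_in − Q·ΣR_partial = 20.7 °C − (155.3)(0.06748) = 10.2 °C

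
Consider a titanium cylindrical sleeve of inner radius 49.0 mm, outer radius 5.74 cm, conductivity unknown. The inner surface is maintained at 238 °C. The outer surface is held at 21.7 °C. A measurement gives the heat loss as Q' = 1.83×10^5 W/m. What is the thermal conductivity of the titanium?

ΣR = ΔT/Q' = |238 − 21.7|/1.83×10^5 = 0.001182 m·K/W
ln(r₂/r₁)/(2πk) = 0.001182 ⇒ k = 0.1582/(2π·0.001182) = 21.3 W/m·K

k = 21.3 W/m·K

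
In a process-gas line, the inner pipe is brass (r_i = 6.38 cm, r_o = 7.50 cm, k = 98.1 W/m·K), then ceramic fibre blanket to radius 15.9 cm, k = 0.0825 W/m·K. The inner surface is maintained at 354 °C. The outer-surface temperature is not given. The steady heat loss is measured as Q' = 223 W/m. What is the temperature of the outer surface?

Sum the resistances:
  R'_brass = ln(0.0750/0.0638)/(2πk) = 0.1617/(2π·98.1) = 2.624×10^-4 m·K/W
  R'_ceramic fibre blanket = ln(0.159/0.0750)/(2πk) = 0.7514/(2π·0.0825) = 1.450 m·K/W
ΣR = 1.450 m·K/W
ΔT = Q'·ΣR = 223 × 1.450 = 323.3 K
Heat flows outward, so T_out = T_in − ΔT = 354 − 323.3 = 30.7 °C

T_out = 30.7 °C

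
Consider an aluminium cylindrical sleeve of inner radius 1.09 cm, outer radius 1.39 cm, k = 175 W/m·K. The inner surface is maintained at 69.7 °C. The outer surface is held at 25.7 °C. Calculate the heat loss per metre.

Q' = 1.99×10^5 W/m

Q' = 2πk·ΔT/ln(r₂/r₁) = 2π × 175 × 44 / ln(0.0139/0.0109) = 1.99×10^5 W/m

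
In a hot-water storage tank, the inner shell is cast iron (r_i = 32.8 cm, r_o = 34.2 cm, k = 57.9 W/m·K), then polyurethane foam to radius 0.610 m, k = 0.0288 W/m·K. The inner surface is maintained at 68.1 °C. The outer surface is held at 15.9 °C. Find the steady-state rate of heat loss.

Q = 14.7 W

Series thermal resistances, inner to outer:
  R_cast iron = (1/0.328 − 1/0.342)/(4πk) = 0.1248/(4π·57.9) = 1.715×10^-4 K/W
  R_polyurethane foam = (1/0.342 − 1/0.610)/(4πk) = 1.285/(4π·0.0288) = 3.550 K/W
ΣR = 1.715×10^-4 + 3.550 = 3.550 K/W
Q = ΔT/ΣR = (68.1 °C − 15.9 °C)/3.550 = 14.7 W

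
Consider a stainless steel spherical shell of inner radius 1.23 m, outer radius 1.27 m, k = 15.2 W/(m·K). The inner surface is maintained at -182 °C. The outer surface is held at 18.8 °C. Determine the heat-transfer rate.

Q = 1500 kW

Q = 4πk·ΔT/(1/r₁ − 1/r₂) = 4π × 15.2 × 200.8 / (1/1.23 − 1/1.27) = 1.50×10^6 W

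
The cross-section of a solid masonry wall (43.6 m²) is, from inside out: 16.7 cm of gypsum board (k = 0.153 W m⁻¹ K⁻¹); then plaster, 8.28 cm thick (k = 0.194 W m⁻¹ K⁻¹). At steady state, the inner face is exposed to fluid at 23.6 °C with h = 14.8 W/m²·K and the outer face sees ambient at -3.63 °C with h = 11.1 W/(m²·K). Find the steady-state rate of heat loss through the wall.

Resistance network (inner→outer):
  R_conv,in = 1/(hA) = 1/(14.8·43.6) = 0.001550 K/W
  R_gypsum board = L/(kA) = 0.167/(0.153·43.6) = 0.02503 K/W
  R_plaster = L/(kA) = 0.0828/(0.194·43.6) = 0.009789 K/W
  R_conv,out = 1/(hA) = 1/(11.1·43.6) = 0.002066 K/W
ΣR = 0.001550 + 0.02503 + 0.009789 + 0.002066 = 0.03844 K/W
Q = ΔT/ΣR = (23.6 °C − -3.63 °C)/0.03844 = 708 W

Q = 708 W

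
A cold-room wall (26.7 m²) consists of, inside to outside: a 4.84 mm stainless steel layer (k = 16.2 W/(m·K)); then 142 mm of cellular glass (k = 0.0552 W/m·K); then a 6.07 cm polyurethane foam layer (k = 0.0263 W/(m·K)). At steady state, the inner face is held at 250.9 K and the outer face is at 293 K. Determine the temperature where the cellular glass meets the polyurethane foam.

T = 273.09 K

Treat each layer as a resistance in series:
  R_stainless steel = L/(kA) = 0.00484/(16.2·26.7) = 1.119×10^-5 K/W
  R_cellular glass = L/(kA) = 0.142/(0.0552·26.7) = 0.09635 K/W
  R_polyurethane foam = L/(kA) = 0.0607/(0.0263·26.7) = 0.08644 K/W
ΣR = 1.119×10^-5 + 0.09635 + 0.08644 = 0.1828 K/W
Q = ΔT/ΣR = (250.9 K − 293 K)/0.1828 = -230.3 W
From the inner boundary to the cellular glass/polyurethane foam interface, ΣR_partial = 0.09636 K/W.
T_interface = T_in − Q·ΣR_partial = 250.9 K − (-230.3)(0.09636) = 273.09 K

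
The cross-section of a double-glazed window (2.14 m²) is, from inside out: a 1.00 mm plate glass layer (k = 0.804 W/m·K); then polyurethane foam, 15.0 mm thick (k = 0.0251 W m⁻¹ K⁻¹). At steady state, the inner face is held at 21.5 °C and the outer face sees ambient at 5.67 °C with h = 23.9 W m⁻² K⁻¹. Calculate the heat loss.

Treat each layer as a resistance in series:
  R_plate glass = L/(kA) = 0.00100/(0.804·2.14) = 5.812×10^-4 K/W
  R_polyurethane foam = L/(kA) = 0.0150/(0.0251·2.14) = 0.2793 K/W
  R_conv,out = 1/(hA) = 1/(23.9·2.14) = 0.01955 K/W
ΣR = 5.812×10^-4 + 0.2793 + 0.01955 = 0.2994 K/W
Q = ΔT/ΣR = (21.5 °C − 5.67 °C)/0.2994 = 52.9 W

Q = 52.9 W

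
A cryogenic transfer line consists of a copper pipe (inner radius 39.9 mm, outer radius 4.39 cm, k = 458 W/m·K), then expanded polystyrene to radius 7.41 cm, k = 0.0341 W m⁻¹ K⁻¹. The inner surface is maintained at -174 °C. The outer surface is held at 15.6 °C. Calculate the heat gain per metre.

Treat each layer as a resistance in series:
  R'_copper = ln(0.0439/0.0399)/(2πk) = 0.09554/(2π·458) = 3.320×10^-5 m·K/W
  R'_expanded polystyrene = ln(0.0741/0.0439)/(2πk) = 0.5235/(2π·0.0341) = 2.443 m·K/W
ΣR = 3.320×10^-5 + 2.443 = 2.443 m·K/W
Q' = ΔT/ΣR = (-174 °C − 15.6 °C)/2.443 = -77.6 W/m
(Negative Q' ⇒ heat flows inward; heat gain = 77.6 W/m.)

Q' = 77.6 W/m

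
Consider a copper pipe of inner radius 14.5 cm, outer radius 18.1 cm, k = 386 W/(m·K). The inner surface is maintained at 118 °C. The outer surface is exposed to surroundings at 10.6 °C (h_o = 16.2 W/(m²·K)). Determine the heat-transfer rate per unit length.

Treat each layer as a resistance in series:
  R'_copper = ln(0.181/0.145)/(2πk) = 0.2218/(2π·386) = 9.144×10^-5 m·K/W
  R'_conv,out = 1/(2πr h) = 1/(2π·0.181·16.2) = 0.05428 m·K/W
ΣR = 9.144×10^-5 + 0.05428 = 0.05437 m·K/W
Q' = ΔT/ΣR = (118 °C − 10.6 °C)/0.05437 = 1980 W/m

Q' = 1980 W/m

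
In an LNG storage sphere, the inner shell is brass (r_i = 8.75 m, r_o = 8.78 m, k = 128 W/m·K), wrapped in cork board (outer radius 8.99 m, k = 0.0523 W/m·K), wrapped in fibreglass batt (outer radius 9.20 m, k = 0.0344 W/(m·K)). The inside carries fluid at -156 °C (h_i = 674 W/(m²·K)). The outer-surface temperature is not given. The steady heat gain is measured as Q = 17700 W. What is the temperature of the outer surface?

T_out = 19.6 °C

Sum the resistances:
  R_conv,in = 1/(4πr²h) = 1/(4π·8.75²·674) = 1.542×10^-6 K/W
  R_brass = (1/8.75 − 1/8.78)/(4πk) = 3.905×10^-4/(4π·128) = 2.428×10^-7 K/W
  R_cork board = (1/8.78 − 1/8.99)/(4πk) = 0.002661/(4π·0.0523) = 0.004048 K/W
  R_fibreglass batt = (1/8.99 − 1/9.20)/(4πk) = 0.002539/(4π·0.0344) = 0.005874 K/W
ΣR = 0.009923 K/W
ΔT = Q·ΣR = 17700 × 0.009923 = 175.6 K
Heat flows inward, so T_out = T_in + ΔT = -156 + 175.6 = 19.6 °C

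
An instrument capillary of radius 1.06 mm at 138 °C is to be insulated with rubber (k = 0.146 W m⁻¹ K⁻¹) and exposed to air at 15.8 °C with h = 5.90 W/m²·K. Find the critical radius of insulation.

For a cylinder, r_cr = k_ins/h = 0.146/5.90 = 0.0247 m = 2.47 cm

r_cr = 2.47 cm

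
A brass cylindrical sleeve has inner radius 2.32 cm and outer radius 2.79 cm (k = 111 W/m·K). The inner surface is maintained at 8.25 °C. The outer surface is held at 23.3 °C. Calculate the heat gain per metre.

Q' = 2πk·ΔT/ln(r₂/r₁) = 2π × 111 × 15.05 / ln(0.0279/0.0232) = 56900 W/m

Q' = 56.9 kW/m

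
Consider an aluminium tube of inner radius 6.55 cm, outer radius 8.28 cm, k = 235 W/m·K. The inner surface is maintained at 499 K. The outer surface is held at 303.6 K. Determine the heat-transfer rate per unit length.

Q' = 2πk·ΔT/ln(r₂/r₁) = 2π × 235 × 195.4 / ln(0.0828/0.0655) = 1.23×10^6 W/m

Q' = 1230 kW/m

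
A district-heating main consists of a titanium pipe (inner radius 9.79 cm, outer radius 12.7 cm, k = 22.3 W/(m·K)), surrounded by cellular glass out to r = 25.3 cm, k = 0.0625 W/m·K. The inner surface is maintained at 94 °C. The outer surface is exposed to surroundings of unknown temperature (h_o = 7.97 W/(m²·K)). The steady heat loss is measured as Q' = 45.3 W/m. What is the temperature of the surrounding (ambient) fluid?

T_out = 10.8 °C

Sum the resistances:
  R'_titanium = ln(0.127/0.0979)/(2πk) = 0.2602/(2π·22.3) = 0.001857 m·K/W
  R'_cellular glass = ln(0.253/0.127)/(2πk) = 0.6892/(2π·0.0625) = 1.755 m·K/W
  R'_conv,out = 1/(2πr h) = 1/(2π·0.253·7.97) = 0.07893 m·K/W
ΣR = 1.836 m·K/W
ΔT = Q'·ΣR = 45.3 × 1.836 = 83.17 K
Heat flows outward, so T_out = T_in − ΔT = 94 − 83.17 = 10.8 °C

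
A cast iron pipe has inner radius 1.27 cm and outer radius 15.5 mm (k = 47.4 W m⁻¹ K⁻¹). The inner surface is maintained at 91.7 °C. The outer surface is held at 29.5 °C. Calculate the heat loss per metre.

Q' = 93000 W/m

Q' = 2πk·ΔT/ln(r₂/r₁) = 2π × 47.4 × 62.2 / ln(0.0155/0.0127) = 93000 W/m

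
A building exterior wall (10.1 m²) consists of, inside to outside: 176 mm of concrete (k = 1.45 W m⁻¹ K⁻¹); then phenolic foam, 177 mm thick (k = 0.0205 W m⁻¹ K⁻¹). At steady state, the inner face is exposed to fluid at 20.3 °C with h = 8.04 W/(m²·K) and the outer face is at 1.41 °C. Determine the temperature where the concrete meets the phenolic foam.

Treat each layer as a resistance in series:
  R_conv,in = 1/(hA) = 1/(8.04·10.1) = 0.01231 K/W
  R_concrete = L/(kA) = 0.176/(1.45·10.1) = 0.01202 K/W
  R_phenolic foam = L/(kA) = 0.177/(0.0205·10.1) = 0.8549 K/W
ΣR = 0.01231 + 0.01202 + 0.8549 = 0.8792 K/W
Q = ΔT/ΣR = (20.3 °C − 1.41 °C)/0.8792 = 21.49 W
From the inner boundary to the concrete/phenolic foam interface, ΣR_partial = 0.02433 K/W.
T_interface = T_in − Q·ΣR_partial = 20.3 °C − (21.49)(0.02433) = 19.8 °C

T = 19.8 °C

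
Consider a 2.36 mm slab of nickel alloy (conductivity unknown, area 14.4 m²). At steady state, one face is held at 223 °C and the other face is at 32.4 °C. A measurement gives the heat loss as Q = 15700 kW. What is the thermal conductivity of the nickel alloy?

ΣR = ΔT/Q = |223 − 32.4|/1.57×10^7 = 1.214×10^-5 K/W
L/(kA) = 1.214×10^-5 ⇒ k = 0.00236/(1.214×10^-5·14.4) = 13.5 W/m·K

k = 13.5 W/m·K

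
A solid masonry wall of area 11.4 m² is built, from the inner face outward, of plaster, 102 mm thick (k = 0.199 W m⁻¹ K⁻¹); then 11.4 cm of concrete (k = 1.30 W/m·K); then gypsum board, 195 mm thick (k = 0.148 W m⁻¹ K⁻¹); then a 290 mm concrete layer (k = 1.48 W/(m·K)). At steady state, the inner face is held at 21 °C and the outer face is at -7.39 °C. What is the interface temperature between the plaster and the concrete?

T = 14.1 °C

Resistance network (inner→outer):
  R_plaster = L/(kA) = 0.102/(0.199·11.4) = 0.04496 K/W
  R_concrete = L/(kA) = 0.114/(1.30·11.4) = 0.007692 K/W
  R_gypsum board = L/(kA) = 0.195/(0.148·11.4) = 0.1156 K/W
  R_concrete = L/(kA) = 0.290/(1.48·11.4) = 0.01719 K/W
ΣR = 0.04496 + 0.007692 + 0.1156 + 0.01719 = 0.1854 K/W
Q = ΔT/ΣR = (21 °C − -7.39 °C)/0.1854 = 153.1 W
From the inner boundary to the plaster/concrete interface, ΣR_partial = 0.04496 K/W.
T_interface = T_in − Q·ΣR_partial = 21 °C − (153.1)(0.04496) = 14.1 °C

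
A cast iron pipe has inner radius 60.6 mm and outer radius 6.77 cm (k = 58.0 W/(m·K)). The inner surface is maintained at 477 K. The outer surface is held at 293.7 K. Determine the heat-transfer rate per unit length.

Q' = 2πk·ΔT/ln(r₂/r₁) = 2π × 58.0 × 183.3 / ln(0.0677/0.0606) = 6.03×10^5 W/m

Q' = 603 kW/m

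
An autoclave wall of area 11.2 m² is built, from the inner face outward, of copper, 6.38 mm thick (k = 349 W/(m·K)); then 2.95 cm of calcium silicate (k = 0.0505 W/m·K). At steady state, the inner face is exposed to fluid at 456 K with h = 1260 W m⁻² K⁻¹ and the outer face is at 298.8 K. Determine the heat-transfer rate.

Q = 3010 W

Resistance network (inner→outer):
  R_conv,in = 1/(hA) = 1/(1260·11.2) = 7.086×10^-5 K/W
  R_copper = L/(kA) = 0.00638/(349·11.2) = 1.632×10^-6 K/W
  R_calcium silicate = L/(kA) = 0.0295/(0.0505·11.2) = 0.05216 K/W
ΣR = 7.086×10^-5 + 1.632×10^-6 + 0.05216 = 0.05223 K/W
Q = ΔT/ΣR = (456 K − 298.8 K)/0.05223 = 3010 W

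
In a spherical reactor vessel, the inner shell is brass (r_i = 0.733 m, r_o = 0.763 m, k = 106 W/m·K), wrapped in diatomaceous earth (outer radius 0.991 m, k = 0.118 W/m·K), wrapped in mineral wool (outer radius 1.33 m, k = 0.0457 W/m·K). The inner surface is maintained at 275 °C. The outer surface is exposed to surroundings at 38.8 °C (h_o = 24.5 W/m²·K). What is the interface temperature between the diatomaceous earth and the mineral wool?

T = 201 °C

Treat each layer as a resistance in series:
  R_brass = (1/0.733 − 1/0.763)/(4πk) = 0.05364/(4π·106) = 4.027×10^-5 K/W
  R_diatomaceous earth = (1/0.763 − 1/0.991)/(4πk) = 0.3015/(4π·0.118) = 0.2034 K/W
  R_mineral wool = (1/0.991 − 1/1.33)/(4πk) = 0.2572/(4π·0.0457) = 0.4479 K/W
  R_conv,out = 1/(4πr²h) = 1/(4π·1.33²·24.5) = 0.001836 K/W
ΣR = 4.027×10^-5 + 0.2034 + 0.4479 + 0.001836 = 0.6532 K/W
Q = ΔT/ΣR = (275 °C − 38.8 °C)/0.6532 = 361.6 W
From the inner boundary to the diatomaceous earth/mineral wool interface, ΣR_partial = 0.2034 K/W.
T_interface = T_in − Q·ΣR_partial = 275 °C − (361.6)(0.2034) = 201 °C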